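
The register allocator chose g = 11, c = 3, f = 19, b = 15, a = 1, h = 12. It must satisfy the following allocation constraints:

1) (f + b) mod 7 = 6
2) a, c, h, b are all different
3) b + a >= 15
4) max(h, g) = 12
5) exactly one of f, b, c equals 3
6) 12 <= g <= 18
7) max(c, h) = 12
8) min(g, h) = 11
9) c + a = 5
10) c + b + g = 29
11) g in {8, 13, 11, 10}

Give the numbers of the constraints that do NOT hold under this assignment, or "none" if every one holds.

No — constraints 6 and 9 are not satisfied.

1) f + b = 34; 34 mod 7 = 6 — satisfied.
2) values 1, 3, 12, 15 are pairwise distinct — satisfied.
3) b + a = 15 + 1 = 16; 16 ≥ 15 — satisfied.
4) max(12, 11) = 12 — satisfied.
5) f=19, b=15, c=3; 1 of them equals 3 — satisfied.
6) g = 11 is outside [12, 18] — violated.
7) max(3, 12) = 12 — satisfied.
8) min(11, 12) = 11 — satisfied.
9) c + a = 3 + 1 = 4, not 5 — violated.
10) c + b + g = 3 + 15 + 11 = 29 — satisfied.
11) g = 11 is in {8, 13, 11, 10} — satisfied.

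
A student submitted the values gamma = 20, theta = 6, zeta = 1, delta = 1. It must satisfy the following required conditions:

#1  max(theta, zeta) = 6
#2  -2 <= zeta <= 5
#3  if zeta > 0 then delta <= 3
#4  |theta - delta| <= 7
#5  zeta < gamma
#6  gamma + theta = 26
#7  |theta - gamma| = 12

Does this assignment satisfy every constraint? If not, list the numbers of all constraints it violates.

The assignment fails constraint 7.

#1 max(6, 1) = 6 — holds.
#2 zeta = 1 lies in [-2, 5] — holds.
#3 zeta = 1 > 0, so we need delta ≤ 3; delta = 1 ≤ 3 — holds.
#4 |6 - 1| = 5; 5 ≤ 7 — holds.
#5 zeta = 1, gamma = 20; 1 < 20 — holds.
#6 gamma + theta = 20 + 6 = 26 — holds.
#7 |6 - 20| = 14, not 12 — fails.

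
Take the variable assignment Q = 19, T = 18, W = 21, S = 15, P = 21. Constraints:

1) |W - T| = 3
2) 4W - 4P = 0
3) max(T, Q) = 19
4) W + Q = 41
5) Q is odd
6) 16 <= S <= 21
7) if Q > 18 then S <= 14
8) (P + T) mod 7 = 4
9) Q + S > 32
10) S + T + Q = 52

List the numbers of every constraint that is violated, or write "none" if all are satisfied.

No — constraints 4, 6, and 7 are not satisfied.

1) |21 - 18| = 3 — holds.
2) 4W - 4P = 4(21) - 4(21) = 0 — holds.
3) max(18, 19) = 19 — holds.
4) W + Q = 21 + 19 = 40, not 41 — fails.
5) Q = 19 is odd — holds.
6) S = 15 is outside [16, 21] — fails.
7) Q = 19 > 18, so we need S ≤ 14; but S = 15 > 14 — fails.
8) P + T = 39; 39 mod 7 = 4 — holds.
9) Q + S = 19 + 15 = 34; 34 > 32 — holds.
10) S + T + Q = 15 + 18 + 19 = 52 — holds.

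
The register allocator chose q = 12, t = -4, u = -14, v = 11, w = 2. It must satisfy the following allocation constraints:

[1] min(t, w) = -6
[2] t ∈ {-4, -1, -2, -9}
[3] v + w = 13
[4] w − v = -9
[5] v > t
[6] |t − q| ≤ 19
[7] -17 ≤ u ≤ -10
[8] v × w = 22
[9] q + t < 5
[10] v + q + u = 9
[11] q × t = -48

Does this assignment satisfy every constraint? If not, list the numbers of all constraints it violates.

Constraints 1 and 9 are violated.

[1] min(-4, 2) = -4, not -6  ✘
[2] t = -4 is in {-4, -1, -2, -9}  ✔
[3] v + w = 11 + 2 = 13  ✔
[4] w − v = 2 − 11 = -9  ✔
[5] v = 11, t = -4; 11 > -4  ✔
[6] |-4 − 12| = 16; 16 ≤ 19  ✔
[7] u = -14 lies in [-17, -10]  ✔
[8] v × w = 11 × 2 = 22  ✔
[9] q + t = 12 + (-4) = 8; 8 ≥ 5, bound 5 not met  ✘
[10] v + q + u = 11 + 12 + (-14) = 9  ✔
[11] q × t = 12 × (-4) = -48  ✔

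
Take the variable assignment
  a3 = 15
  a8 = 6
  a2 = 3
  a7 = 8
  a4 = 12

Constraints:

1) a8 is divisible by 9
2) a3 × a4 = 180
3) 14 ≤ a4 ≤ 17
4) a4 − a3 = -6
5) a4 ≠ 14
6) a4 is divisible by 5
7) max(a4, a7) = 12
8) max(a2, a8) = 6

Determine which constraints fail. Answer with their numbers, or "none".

Constraints 1, 3, 4, 6 do not hold.

1) 6 = 9×0 + 6, so 9 does not divide 6  ✗
2) a3 × a4 = 15 × 12 = 180  ✓
3) a4 = 12 is outside [14, 17]  ✗
4) a4 − a3 = 12 − 15 = -3, not -6  ✗
5) a4 = 12, and 12 ≠ 14  ✓
6) 12 = 5×2 + 2, so 5 does not divide 12  ✗
7) max(12, 8) = 12  ✓
8) max(3, 6) = 6  ✓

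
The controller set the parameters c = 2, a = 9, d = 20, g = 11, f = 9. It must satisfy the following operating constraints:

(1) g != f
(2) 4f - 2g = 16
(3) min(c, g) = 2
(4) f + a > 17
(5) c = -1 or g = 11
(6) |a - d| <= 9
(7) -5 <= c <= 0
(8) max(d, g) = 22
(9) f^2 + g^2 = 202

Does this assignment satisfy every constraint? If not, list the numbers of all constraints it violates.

Violated: 2, 6, 7, 8.

(1) g = 11, f = 9; distinct  ✓
(2) 4f - 2g = 4(9) - 2(11) = 14, not 16  ✗
(3) min(2, 11) = 2  ✓
(4) f + a = 9 + 9 = 18; 18 > 17  ✓
(5) c = 2 ≠ -1, but g = 11 = 11 (second disjunct)  ✓
(6) |9 - 20| = 11; 11 > 9, exceeds bound 9  ✗
(7) c = 2 is outside [-5, 0]  ✗
(8) max(20, 11) = 20, not 22  ✗
(9) f^2 + g^2 = 9^2 + 11^2 = 81 + 121 = 202  ✓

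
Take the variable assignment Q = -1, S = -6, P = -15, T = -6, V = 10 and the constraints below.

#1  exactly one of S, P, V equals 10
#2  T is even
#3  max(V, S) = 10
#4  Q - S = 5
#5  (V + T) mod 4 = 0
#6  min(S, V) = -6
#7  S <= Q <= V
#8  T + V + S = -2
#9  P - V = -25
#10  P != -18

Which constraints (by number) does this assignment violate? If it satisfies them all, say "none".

All constraints are satisfied.

#1 S=-6, P=-15, V=10; 1 of them equals 10  OK
#2 T = -6 is even  OK
#3 max(10, -6) = 10  OK
#4 Q - S = -1 - (-6) = 5  OK
#5 V + T = 4; 4 mod 4 = 0  OK
#6 min(-6, 10) = -6  OK
#7 values -6 <= -1 <= 10  OK
#8 T + V + S = -6 + 10 + (-6) = -2  OK
#9 P - V = -15 - 10 = -25  OK
#10 P = -15, and -15 ≠ -18  OK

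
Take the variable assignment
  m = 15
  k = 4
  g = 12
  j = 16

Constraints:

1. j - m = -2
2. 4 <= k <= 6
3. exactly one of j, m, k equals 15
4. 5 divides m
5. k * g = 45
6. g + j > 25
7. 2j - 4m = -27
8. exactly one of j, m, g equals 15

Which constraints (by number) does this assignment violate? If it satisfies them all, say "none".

1. j - m = 16 - 15 = 1, not -2 — does not hold.
2. k = 4 lies in [4, 6] — holds.
3. j=16, m=15, k=4; 1 of them equals 15 — holds.
4. 15 / 5 = 3, so 5 divides 15 — holds.
5. k * g = 4 * 12 = 48, not 45 — does not hold.
6. g + j = 12 + 16 = 28; 28 > 25 — holds.
7. 2j - 4m = 2(16) - 4(15) = -28, not -27 — does not hold.
8. j=16, m=15, g=12; 1 of them equals 15 — holds.

Violated: 1, 5, 7.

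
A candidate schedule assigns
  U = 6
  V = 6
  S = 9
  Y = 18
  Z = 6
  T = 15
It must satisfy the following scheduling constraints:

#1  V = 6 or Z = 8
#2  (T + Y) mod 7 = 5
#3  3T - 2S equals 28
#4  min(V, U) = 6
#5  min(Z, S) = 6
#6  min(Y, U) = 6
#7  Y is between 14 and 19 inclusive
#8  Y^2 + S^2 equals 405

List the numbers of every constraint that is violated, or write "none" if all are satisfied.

#1 V = 6 = 6 (first disjunct) — holds.
#2 T + Y = 33; 33 mod 7 = 5 — holds.
#3 3T - 2S = 3(15) - 2(9) = 27, not 28 — does not hold.
#4 min(6, 6) = 6 — holds.
#5 min(6, 9) = 6 — holds.
#6 min(18, 6) = 6 — holds.
#7 Y = 18 lies in [14, 19] — holds.
#8 Y^2 + S^2 = 18^2 + 9^2 = 324 + 81 = 405 — holds.

No — constraint 3 is not satisfied.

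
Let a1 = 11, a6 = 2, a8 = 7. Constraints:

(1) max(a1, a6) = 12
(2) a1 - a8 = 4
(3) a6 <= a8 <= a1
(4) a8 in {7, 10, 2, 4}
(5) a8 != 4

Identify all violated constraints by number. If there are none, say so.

(1) max(11, 2) = 11, not 12 — does not hold.
(2) a1 - a8 = 11 - 7 = 4 — holds.
(3) values 2 <= 7 <= 11 — holds.
(4) a8 = 7 is in {7, 10, 2, 4} — holds.
(5) a8 = 7, and 7 ≠ 4 — holds.

Constraint 1 does not hold.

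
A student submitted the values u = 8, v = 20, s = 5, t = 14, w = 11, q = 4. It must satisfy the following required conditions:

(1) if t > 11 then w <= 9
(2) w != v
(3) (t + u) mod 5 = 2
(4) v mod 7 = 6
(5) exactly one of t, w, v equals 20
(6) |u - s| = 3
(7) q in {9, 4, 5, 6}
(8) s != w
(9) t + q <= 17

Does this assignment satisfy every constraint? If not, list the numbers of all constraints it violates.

(1) t = 14 > 11, so we need w ≤ 9; but w = 11 > 9 — does not hold.
(2) w = 11, v = 20; distinct — holds.
(3) t + u = 22; 22 mod 5 = 2 — holds.
(4) 20 mod 7 = 6 — holds.
(5) t=14, w=11, v=20; 1 of them equals 20 — holds.
(6) |8 - 5| = 3 — holds.
(7) q = 4 is in {9, 4, 5, 6} — holds.
(8) s = 5, w = 11; distinct — holds.
(9) t + q = 14 + 4 = 18; 18 > 17, bound 17 not met — does not hold.

Constraints 1 and 9 are violated.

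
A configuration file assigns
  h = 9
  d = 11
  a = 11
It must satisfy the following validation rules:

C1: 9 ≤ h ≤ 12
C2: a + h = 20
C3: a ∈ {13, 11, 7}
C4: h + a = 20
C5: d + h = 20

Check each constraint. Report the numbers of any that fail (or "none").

All constraints are satisfied.

C1: h = 9 lies in [9, 12] — holds.
C2: a + h = 11 + 9 = 20 — holds.
C3: a = 11 is in {13, 11, 7} — holds.
C4: h + a = 9 + 11 = 20 — holds.
C5: d + h = 11 + 9 = 20 — holds.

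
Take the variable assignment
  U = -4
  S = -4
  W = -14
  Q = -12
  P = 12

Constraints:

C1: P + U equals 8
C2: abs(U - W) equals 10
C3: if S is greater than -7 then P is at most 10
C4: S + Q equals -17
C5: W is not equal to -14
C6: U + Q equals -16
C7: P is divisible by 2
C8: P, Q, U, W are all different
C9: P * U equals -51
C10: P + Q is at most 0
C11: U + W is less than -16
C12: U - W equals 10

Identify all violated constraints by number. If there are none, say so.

Constraints 3, 4, 5, and 9 are violated.

C1: P + U = 12 + (-4) = 8 — OK.
C2: abs(-4 - (-14)) = 10 — OK.
C3: S = -4 > -7, so we need P ≤ 10; but P = 12 > 10 — violated.
C4: S + Q = -4 + (-12) = -16, not -17 — violated.
C5: W = -14, but -14 is required to differ — violated.
C6: U + Q = -4 + (-12) = -16 — OK.
C7: 12 / 2 = 6, so 2 divides 12 — OK.
C8: values 12, -12, -4, -14 are pairwise distinct — OK.
C9: P * U = 12 * (-4) = -48, not -51 — violated.
C10: P + Q = 12 + (-12) = 0; 0 ≤ 0 — OK.
C11: U + W = -4 + (-14) = -18; -18 < -16 — OK.
C12: U - W = -4 - (-14) = 10 — OK.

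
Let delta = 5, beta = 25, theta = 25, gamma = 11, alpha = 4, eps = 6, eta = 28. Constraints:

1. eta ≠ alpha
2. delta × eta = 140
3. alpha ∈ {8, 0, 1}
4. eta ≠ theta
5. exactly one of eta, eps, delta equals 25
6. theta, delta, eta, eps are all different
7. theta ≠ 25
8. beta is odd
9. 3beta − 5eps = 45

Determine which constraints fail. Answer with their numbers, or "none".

Constraints 3, 5, and 7 are violated.

1. eta = 28, alpha = 4; distinct — holds.
2. delta × eta = 5 × 28 = 140 — holds.
3. alpha = 4 is not in {8, 0, 1} — fails.
4. eta = 28, theta = 25; distinct — holds.
5. eta=28, eps=6, delta=5; 0 of them equal 25, not exactly one — fails.
6. values 25, 5, 28, 6 are pairwise distinct — holds.
7. theta = 25, but 25 is required to differ — fails.
8. beta = 25 is odd — holds.
9. 3beta − 5eps = 3(25) − 5(6) = 45 — holds.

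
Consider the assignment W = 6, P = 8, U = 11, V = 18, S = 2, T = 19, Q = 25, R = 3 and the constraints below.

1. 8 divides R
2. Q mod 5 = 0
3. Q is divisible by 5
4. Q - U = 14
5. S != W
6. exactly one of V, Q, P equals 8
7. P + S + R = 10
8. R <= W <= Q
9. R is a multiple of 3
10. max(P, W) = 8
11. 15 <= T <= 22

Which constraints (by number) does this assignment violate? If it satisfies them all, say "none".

1. 3 = 8*0 + 3, so 8 does not divide 3 — fails.
2. 25 mod 5 = 0 — holds.
3. 25 / 5 = 5, so 5 divides 25 — holds.
4. Q - U = 25 - 11 = 14 — holds.
5. S = 2, W = 6; distinct — holds.
6. V=18, Q=25, P=8; 1 of them equals 8 — holds.
7. P + S + R = 8 + 2 + 3 = 13, not 10 — fails.
8. values 3 <= 6 <= 25 — holds.
9. 3 / 3 = 1, so 3 divides 3 — holds.
10. max(8, 6) = 8 — holds.
11. T = 19 lies in [15, 22] — holds.

The assignment fails constraints 1, 7.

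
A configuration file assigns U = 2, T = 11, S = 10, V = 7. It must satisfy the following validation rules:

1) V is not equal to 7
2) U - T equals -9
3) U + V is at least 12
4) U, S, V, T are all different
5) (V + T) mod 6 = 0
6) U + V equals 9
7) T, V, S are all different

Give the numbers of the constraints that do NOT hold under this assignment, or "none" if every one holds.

No — constraints 1, 3 are not satisfied.

1) V = 7, but 7 is required to differ  ✘
2) U - T = 2 - 11 = -9  ✔
3) U + V = 2 + 7 = 9; 9 < 12, bound 12 not met  ✘
4) values 2, 10, 7, 11 are pairwise distinct  ✔
5) V + T = 18; 18 mod 6 = 0  ✔
6) U + V = 2 + 7 = 9  ✔
7) values 11, 7, 10 are pairwise distinct  ✔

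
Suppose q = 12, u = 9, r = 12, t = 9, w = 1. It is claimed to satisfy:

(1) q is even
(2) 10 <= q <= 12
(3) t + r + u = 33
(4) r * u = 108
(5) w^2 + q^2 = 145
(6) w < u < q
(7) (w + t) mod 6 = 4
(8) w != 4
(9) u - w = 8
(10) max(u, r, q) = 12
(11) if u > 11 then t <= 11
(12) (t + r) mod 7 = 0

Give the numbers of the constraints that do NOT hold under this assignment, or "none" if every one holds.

Constraint 3 is violated.

(1) q = 12 is even — OK.
(2) q = 12 lies in [10, 12] — OK.
(3) t + r + u = 9 + 12 + 9 = 30, not 33 — violated.
(4) r * u = 12 * 9 = 108 — OK.
(5) w^2 + q^2 = 1^2 + 12^2 = 1 + 144 = 145 — OK.
(6) values 1 < 9 < 12 — OK.
(7) w + t = 10; 10 mod 6 = 4 — OK.
(8) w = 1, and 1 ≠ 4 — OK.
(9) u - w = 9 - 1 = 8 — OK.
(10) max(9, 12, 12) = 12 — OK.
(11) u = 9, not > 11; antecedent false, conditional vacuously true — OK.
(12) t + r = 21; 21 mod 7 = 0 — OK.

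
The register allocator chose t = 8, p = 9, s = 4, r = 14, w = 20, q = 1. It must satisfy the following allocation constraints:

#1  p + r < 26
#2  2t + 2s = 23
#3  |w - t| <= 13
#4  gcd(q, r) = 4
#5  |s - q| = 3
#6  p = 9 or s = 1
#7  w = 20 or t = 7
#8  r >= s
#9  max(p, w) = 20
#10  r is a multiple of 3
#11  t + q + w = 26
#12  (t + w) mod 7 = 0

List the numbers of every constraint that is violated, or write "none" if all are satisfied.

Constraints 2, 4, 10, 11 do not hold.

#1 p + r = 9 + 14 = 23; 23 < 26 — holds.
#2 2t + 2s = 2(8) + 2(4) = 24, not 23 — fails.
#3 |20 - 8| = 12; 12 ≤ 13 — holds.
#4 gcd(1, 14) = 1, not 4 — fails.
#5 |4 - 1| = 3 — holds.
#6 p = 9 = 9 (first disjunct) — holds.
#7 w = 20 = 20 (first disjunct) — holds.
#8 r = 14, s = 4; 14 ≥ 4 — holds.
#9 max(9, 20) = 20 — holds.
#10 14 = 3*4 + 2, so 3 does not divide 14 — fails.
#11 t + q + w = 8 + 1 + 20 = 29, not 26 — fails.
#12 t + w = 28; 28 mod 7 = 0 — holds.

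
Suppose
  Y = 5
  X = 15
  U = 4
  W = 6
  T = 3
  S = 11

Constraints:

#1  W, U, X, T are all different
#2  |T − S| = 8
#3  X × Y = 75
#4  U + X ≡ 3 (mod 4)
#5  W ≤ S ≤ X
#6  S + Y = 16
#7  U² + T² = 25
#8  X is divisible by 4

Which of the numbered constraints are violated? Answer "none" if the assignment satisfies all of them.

The assignment fails constraint 8.

#1 values 6, 4, 15, 3 are pairwise distinct  holds
#2 |3 − 11| = 8  holds
#3 X × Y = 15 × 5 = 75  holds
#4 U + X = 19; 19 mod 4 = 3  holds
#5 values 6 ≤ 11 ≤ 15  holds
#6 S + Y = 11 + 5 = 16  holds
#7 U² + T² = 4² + 3² = 16 + 9 = 25  holds
#8 15 = 4×3 + 3, so 4 does not divide 15  fails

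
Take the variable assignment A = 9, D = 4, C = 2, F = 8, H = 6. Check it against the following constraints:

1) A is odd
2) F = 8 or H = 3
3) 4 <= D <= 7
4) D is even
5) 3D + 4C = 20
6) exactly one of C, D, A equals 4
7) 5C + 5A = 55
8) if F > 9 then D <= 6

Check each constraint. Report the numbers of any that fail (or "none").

1) A = 9 is odd — OK.
2) F = 8 = 8 (first disjunct) — OK.
3) D = 4 lies in [4, 7] — OK.
4) D = 4 is even — OK.
5) 3D + 4C = 3(4) + 4(2) = 20 — OK.
6) C=2, D=4, A=9; 1 of them equals 4 — OK.
7) 5C + 5A = 5(2) + 5(9) = 55 — OK.
8) F = 8, not > 9; antecedent false, conditional vacuously true — OK.

All constraints are satisfied.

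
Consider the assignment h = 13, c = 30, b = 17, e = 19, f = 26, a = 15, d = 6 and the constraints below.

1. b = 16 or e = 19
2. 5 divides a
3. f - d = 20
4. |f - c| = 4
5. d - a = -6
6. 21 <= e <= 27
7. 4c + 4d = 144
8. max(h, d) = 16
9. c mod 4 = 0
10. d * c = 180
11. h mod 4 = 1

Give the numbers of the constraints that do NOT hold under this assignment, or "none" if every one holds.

No — constraints 5, 6, 8, 9 are not satisfied.

1. b = 17 ≠ 16, but e = 19 = 19 (second disjunct)  yes
2. 15 / 5 = 3, so 5 divides 15  yes
3. f - d = 26 - 6 = 20  yes
4. |26 - 30| = 4  yes
5. d - a = 6 - 15 = -9, not -6  no
6. e = 19 is outside [21, 27]  no
7. 4c + 4d = 4(30) + 4(6) = 144  yes
8. max(13, 6) = 13, not 16  no
9. 30 mod 4 = 2, not 0  no
10. d * c = 6 * 30 = 180  yes
11. 13 mod 4 = 1  yes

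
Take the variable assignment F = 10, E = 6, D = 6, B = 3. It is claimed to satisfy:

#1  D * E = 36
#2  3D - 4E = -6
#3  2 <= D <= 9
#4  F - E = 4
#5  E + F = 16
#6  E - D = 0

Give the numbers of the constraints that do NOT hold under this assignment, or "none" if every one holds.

The assignment satisfies every constraint.

#1 D * E = 6 * 6 = 36  ✔
#2 3D - 4E = 3(6) - 4(6) = -6  ✔
#3 D = 6 lies in [2, 9]  ✔
#4 F - E = 10 - 6 = 4  ✔
#5 E + F = 6 + 10 = 16  ✔
#6 E - D = 6 - 6 = 0  ✔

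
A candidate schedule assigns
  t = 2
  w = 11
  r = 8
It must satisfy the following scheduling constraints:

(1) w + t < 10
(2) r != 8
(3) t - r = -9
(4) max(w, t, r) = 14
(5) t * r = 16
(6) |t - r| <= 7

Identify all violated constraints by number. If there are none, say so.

(1) w + t = 11 + 2 = 13; 13 ≥ 10, bound 10 not met  ✘
(2) r = 8, but 8 is required to differ  ✘
(3) t - r = 2 - 8 = -6, not -9  ✘
(4) max(11, 2, 8) = 11, not 14  ✘
(5) t * r = 2 * 8 = 16  ✔
(6) |2 - 8| = 6; 6 ≤ 7  ✔

Constraints 1, 2, 3, 4 are violated.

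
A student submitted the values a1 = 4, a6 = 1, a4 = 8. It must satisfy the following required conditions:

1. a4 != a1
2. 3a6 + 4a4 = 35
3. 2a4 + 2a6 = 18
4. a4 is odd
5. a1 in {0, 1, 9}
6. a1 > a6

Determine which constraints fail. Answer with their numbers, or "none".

Violated: 4 and 5.

1. a4 = 8, a1 = 4; distinct — holds.
2. 3a6 + 4a4 = 3(1) + 4(8) = 35 — holds.
3. 2a4 + 2a6 = 2(8) + 2(1) = 18 — holds.
4. a4 = 8 is even — fails.
5. a1 = 4 is not in {0, 1, 9} — fails.
6. a1 = 4, a6 = 1; 4 > 1 — holds.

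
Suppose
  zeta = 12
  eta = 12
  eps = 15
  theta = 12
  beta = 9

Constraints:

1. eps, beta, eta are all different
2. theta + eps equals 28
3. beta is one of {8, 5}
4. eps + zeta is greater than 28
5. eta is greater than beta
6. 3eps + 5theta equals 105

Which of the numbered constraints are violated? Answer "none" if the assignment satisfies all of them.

1. values 15, 9, 12 are pairwise distinct — holds.
2. theta + eps = 12 + 15 = 27, not 28 — does not hold.
3. beta = 9 is not in {8, 5} — does not hold.
4. eps + zeta = 15 + 12 = 27; 27 ≤ 28, bound 28 not met — does not hold.
5. eta = 12, beta = 9; 12 > 9 — holds.
6. 3eps + 5theta = 3(15) + 5(12) = 105 — holds.

No — constraints 2, 3, and 4 are not satisfied.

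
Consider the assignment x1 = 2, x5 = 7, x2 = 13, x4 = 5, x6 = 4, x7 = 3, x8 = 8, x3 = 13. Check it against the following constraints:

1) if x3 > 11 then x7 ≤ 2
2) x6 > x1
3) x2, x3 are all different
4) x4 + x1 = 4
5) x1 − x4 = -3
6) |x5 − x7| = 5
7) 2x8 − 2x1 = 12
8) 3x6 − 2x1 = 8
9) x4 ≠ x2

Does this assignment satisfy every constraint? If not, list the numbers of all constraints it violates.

1) x3 = 13 > 11, so we need x7 ≤ 2; but x7 = 3 > 2  false
2) x6 = 4, x1 = 2; 4 > 2  true
3) x2 = x3 = 13, not all different  false
4) x4 + x1 = 5 + 2 = 7, not 4  false
5) x1 − x4 = 2 − 5 = -3  true
6) |7 − 3| = 4, not 5  false
7) 2x8 − 2x1 = 2(8) − 2(2) = 12  true
8) 3x6 − 2x1 = 3(4) − 2(2) = 8  true
9) x4 = 5, x2 = 13; distinct  true

Constraints 1, 3, 4, 6 are violated.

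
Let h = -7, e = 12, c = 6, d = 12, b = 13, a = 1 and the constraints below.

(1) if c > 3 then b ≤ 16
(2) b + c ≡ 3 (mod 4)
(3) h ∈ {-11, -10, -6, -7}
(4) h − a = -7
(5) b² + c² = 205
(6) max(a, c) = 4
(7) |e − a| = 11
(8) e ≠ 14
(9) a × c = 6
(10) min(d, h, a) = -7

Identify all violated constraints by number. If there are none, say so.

(1) c = 6 > 3, so we need b ≤ 16; b = 13 ≤ 16 — OK.
(2) b + c = 19; 19 mod 4 = 3 — OK.
(3) h = -7 is in {-11, -10, -6, -7} — OK.
(4) h − a = -7 − 1 = -8, not -7 — violated.
(5) b² + c² = 13² + 6² = 169 + 36 = 205 — OK.
(6) max(1, 6) = 6, not 4 — violated.
(7) |12 − 1| = 11 — OK.
(8) e = 12, and 12 ≠ 14 — OK.
(9) a × c = 1 × 6 = 6 — OK.
(10) min(12, -7, 1) = -7 — OK.

The assignment fails constraints 4, 6.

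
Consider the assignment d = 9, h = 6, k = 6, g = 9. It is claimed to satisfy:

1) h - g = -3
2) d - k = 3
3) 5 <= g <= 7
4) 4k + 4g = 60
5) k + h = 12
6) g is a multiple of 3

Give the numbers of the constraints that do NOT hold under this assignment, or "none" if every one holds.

1) h - g = 6 - 9 = -3  OK
2) d - k = 9 - 6 = 3  OK
3) g = 9 is outside [5, 7]  FAIL
4) 4k + 4g = 4(6) + 4(9) = 60  OK
5) k + h = 6 + 6 = 12  OK
6) 9 / 3 = 3, so 3 divides 9  OK

The assignment fails constraint 3.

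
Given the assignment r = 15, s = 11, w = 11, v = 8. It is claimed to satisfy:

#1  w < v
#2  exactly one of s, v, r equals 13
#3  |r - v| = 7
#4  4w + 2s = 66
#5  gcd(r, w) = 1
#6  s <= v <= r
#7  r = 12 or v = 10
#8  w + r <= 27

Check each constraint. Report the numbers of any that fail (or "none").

Constraints 1, 2, 6, and 7 do not hold.

#1 w = 11, v = 8; 11 ≥ 8 (want <)  false
#2 s=11, v=8, r=15; 0 of them equal 13, not exactly one  false
#3 |15 - 8| = 7  true
#4 4w + 2s = 4(11) + 2(11) = 66  true
#5 gcd(15, 11) = 1  true
#6 values 11, 8, 15; s = 11 is not <= v = 8  false
#7 r = 15 ≠ 12 and v = 8 ≠ 10; both disjuncts false  false
#8 w + r = 11 + 15 = 26; 26 ≤ 27  true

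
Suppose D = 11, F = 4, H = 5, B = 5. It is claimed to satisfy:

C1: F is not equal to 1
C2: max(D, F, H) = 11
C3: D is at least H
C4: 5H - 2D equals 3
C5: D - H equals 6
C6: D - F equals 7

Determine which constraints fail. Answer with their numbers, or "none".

C1: F = 4, and 4 ≠ 1 — holds.
C2: max(11, 4, 5) = 11 — holds.
C3: D = 11, H = 5; 11 ≥ 5 — holds.
C4: 5H - 2D = 5(5) - 2(11) = 3 — holds.
C5: D - H = 11 - 5 = 6 — holds.
C6: D - F = 11 - 4 = 7 — holds.

No violations.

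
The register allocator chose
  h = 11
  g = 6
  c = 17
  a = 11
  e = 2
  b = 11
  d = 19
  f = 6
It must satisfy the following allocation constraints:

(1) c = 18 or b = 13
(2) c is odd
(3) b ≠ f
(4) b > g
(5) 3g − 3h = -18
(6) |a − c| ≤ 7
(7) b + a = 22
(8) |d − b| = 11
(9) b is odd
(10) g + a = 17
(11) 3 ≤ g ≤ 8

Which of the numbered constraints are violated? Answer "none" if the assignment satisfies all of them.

Constraints 1, 5, 8 are violated.

(1) c = 17 ≠ 18 and b = 11 ≠ 13; both disjuncts false  ✘
(2) c = 17 is odd  ✔
(3) b = 11, f = 6; distinct  ✔
(4) b = 11, g = 6; 11 > 6  ✔
(5) 3g − 3h = 3(6) − 3(11) = -15, not -18  ✘
(6) |11 − 17| = 6; 6 ≤ 7  ✔
(7) b + a = 11 + 11 = 22  ✔
(8) |19 − 11| = 8, not 11  ✘
(9) b = 11 is odd  ✔
(10) g + a = 6 + 11 = 17  ✔
(11) g = 6 lies in [3, 8]  ✔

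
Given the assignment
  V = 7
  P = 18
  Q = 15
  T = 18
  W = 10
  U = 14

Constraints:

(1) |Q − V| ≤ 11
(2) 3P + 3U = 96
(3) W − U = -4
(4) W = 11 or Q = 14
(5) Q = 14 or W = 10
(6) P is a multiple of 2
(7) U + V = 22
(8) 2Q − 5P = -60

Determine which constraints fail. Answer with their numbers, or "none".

(1) |15 − 7| = 8; 8 ≤ 11 — holds.
(2) 3P + 3U = 3(18) + 3(14) = 96 — holds.
(3) W − U = 10 − 14 = -4 — holds.
(4) W = 10 ≠ 11 and Q = 15 ≠ 14; both disjuncts false — does not hold.
(5) Q = 15 ≠ 14, but W = 10 = 10 (second disjunct) — holds.
(6) 18 / 2 = 9, so 2 divides 18 — holds.
(7) U + V = 14 + 7 = 21, not 22 — does not hold.
(8) 2Q − 5P = 2(15) − 5(18) = -60 — holds.

No — constraints 4, 7 are not satisfied.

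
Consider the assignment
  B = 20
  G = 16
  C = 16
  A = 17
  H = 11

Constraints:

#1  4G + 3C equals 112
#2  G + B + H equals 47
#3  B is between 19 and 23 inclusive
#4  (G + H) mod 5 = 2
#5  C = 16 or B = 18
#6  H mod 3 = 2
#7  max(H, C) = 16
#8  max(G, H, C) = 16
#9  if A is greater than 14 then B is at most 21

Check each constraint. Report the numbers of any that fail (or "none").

All constraints are satisfied.

#1 4G + 3C = 4(16) + 3(16) = 112 — OK.
#2 G + B + H = 16 + 20 + 11 = 47 — OK.
#3 B = 20 lies in [19, 23] — OK.
#4 G + H = 27; 27 mod 5 = 2 — OK.
#5 C = 16 = 16 (first disjunct) — OK.
#6 11 mod 3 = 2 — OK.
#7 max(11, 16) = 16 — OK.
#8 max(16, 11, 16) = 16 — OK.
#9 A = 17 > 14, so we need B ≤ 21; B = 20 ≤ 21 — OK.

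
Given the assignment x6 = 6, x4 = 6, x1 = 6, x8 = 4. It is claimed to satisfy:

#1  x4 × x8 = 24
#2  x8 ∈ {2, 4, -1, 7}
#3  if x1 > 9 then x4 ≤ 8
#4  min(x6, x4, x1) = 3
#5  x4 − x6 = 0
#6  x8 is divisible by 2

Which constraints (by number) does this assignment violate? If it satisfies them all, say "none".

The assignment fails constraint 4.

#1 x4 × x8 = 6 × 4 = 24 — satisfied.
#2 x8 = 4 is in {2, 4, -1, 7} — satisfied.
#3 x1 = 6, not > 9; antecedent false, conditional vacuously true — satisfied.
#4 min(6, 6, 6) = 6, not 3 — violated.
#5 x4 − x6 = 6 − 6 = 0 — satisfied.
#6 4 / 2 = 2, so 2 divides 4 — satisfied.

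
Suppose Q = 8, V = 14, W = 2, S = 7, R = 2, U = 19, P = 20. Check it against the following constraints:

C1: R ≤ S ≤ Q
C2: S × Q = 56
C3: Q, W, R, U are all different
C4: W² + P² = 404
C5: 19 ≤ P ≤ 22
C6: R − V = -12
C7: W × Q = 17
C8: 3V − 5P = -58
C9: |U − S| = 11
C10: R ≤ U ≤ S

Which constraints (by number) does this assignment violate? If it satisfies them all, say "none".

Violated: 3, 7, 9, and 10.

C1: values 2 ≤ 7 ≤ 8 — OK.
C2: S × Q = 7 × 8 = 56 — OK.
C3: W = R = 2, not all different — violated.
C4: W² + P² = 2² + 20² = 4 + 400 = 404 — OK.
C5: P = 20 lies in [19, 22] — OK.
C6: R − V = 2 − 14 = -12 — OK.
C7: W × Q = 2 × 8 = 16, not 17 — violated.
C8: 3V − 5P = 3(14) − 5(20) = -58 — OK.
C9: |19 − 7| = 12, not 11 — violated.
C10: values 2, 19, 7; U = 19 is not ≤ S = 7 — violated.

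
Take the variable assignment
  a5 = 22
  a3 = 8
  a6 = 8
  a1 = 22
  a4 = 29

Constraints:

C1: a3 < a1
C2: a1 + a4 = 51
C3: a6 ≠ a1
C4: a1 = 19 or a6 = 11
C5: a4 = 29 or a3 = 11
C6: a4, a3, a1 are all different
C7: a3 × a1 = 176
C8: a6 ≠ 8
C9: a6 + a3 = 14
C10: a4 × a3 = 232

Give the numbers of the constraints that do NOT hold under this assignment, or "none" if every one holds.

No — constraints 4, 8, 9 are not satisfied.

C1: a3 = 8, a1 = 22; 8 < 22 — satisfied.
C2: a1 + a4 = 22 + 29 = 51 — satisfied.
C3: a6 = 8, a1 = 22; distinct — satisfied.
C4: a1 = 22 ≠ 19 and a6 = 8 ≠ 11; both disjuncts false — violated.
C5: a4 = 29 = 29 (first disjunct) — satisfied.
C6: values 29, 8, 22 are pairwise distinct — satisfied.
C7: a3 × a1 = 8 × 22 = 176 — satisfied.
C8: a6 = 8, but 8 is required to differ — violated.
C9: a6 + a3 = 8 + 8 = 16, not 14 — violated.
C10: a4 × a3 = 29 × 8 = 232 — satisfied.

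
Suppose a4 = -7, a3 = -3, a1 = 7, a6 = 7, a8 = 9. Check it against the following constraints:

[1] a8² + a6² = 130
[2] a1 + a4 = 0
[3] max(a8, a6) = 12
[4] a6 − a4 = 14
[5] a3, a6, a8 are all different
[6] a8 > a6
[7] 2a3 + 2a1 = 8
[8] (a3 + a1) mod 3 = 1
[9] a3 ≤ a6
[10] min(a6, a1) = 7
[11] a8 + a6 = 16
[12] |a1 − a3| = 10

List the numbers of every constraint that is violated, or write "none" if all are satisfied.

The assignment fails constraint 3.

[1] a8² + a6² = 9² + 7² = 81 + 49 = 130  ✓
[2] a1 + a4 = 7 + (-7) = 0  ✓
[3] max(9, 7) = 9, not 12  ✗
[4] a6 − a4 = 7 − (-7) = 14  ✓
[5] values -3, 7, 9 are pairwise distinct  ✓
[6] a8 = 9, a6 = 7; 9 > 7  ✓
[7] 2a3 + 2a1 = 2(-3) + 2(7) = 8  ✓
[8] a3 + a1 = 4; 4 mod 3 = 1  ✓
[9] a3 = -3, a6 = 7; -3 ≤ 7  ✓
[10] min(7, 7) = 7  ✓
[11] a8 + a6 = 9 + 7 = 16  ✓
[12] |7 − (-3)| = 10  ✓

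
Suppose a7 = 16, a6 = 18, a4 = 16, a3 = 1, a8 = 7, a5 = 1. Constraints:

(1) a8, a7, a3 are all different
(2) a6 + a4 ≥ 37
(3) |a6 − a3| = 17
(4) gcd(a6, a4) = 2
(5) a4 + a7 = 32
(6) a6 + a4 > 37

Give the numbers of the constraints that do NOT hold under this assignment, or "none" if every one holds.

No — constraints 2 and 6 are not satisfied.

(1) values 7, 16, 1 are pairwise distinct — holds.
(2) a6 + a4 = 18 + 16 = 34; 34 < 37, bound 37 not met — fails.
(3) |18 − 1| = 17 — holds.
(4) gcd(18, 16) = 2 — holds.
(5) a4 + a7 = 16 + 16 = 32 — holds.
(6) a6 + a4 = 18 + 16 = 34; 34 ≤ 37, bound 37 not met — fails.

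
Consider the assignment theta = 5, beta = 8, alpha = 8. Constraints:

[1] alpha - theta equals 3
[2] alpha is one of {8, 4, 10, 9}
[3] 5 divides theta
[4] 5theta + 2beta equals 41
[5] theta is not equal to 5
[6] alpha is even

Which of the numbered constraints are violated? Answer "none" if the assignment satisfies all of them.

Constraint 5 does not hold.

[1] alpha - theta = 8 - 5 = 3  ✔
[2] alpha = 8 is in {8, 4, 10, 9}  ✔
[3] 5 / 5 = 1, so 5 divides 5  ✔
[4] 5theta + 2beta = 5(5) + 2(8) = 41  ✔
[5] theta = 5, but 5 is required to differ  ✘
[6] alpha = 8 is even  ✔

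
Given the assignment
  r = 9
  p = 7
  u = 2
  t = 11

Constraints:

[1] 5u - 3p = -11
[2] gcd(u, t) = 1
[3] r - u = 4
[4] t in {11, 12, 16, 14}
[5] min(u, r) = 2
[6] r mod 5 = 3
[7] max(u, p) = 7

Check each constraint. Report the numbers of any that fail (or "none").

[1] 5u - 3p = 5(2) - 3(7) = -11  OK
[2] gcd(2, 11) = 1  OK
[3] r - u = 9 - 2 = 7, not 4  FAIL
[4] t = 11 is in {11, 12, 16, 14}  OK
[5] min(2, 9) = 2  OK
[6] 9 mod 5 = 4, not 3  FAIL
[7] max(2, 7) = 7  OK

Violated: 3 and 6.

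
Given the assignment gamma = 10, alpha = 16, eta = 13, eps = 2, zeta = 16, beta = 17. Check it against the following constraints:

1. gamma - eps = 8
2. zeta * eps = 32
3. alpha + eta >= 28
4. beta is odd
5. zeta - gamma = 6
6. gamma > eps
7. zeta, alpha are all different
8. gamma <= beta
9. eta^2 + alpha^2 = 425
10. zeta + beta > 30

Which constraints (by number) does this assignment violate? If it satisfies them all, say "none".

The assignment fails constraint 7.

1. gamma - eps = 10 - 2 = 8  holds
2. zeta * eps = 16 * 2 = 32  holds
3. alpha + eta = 16 + 13 = 29; 29 ≥ 28  holds
4. beta = 17 is odd  holds
5. zeta - gamma = 16 - 10 = 6  holds
6. gamma = 10, eps = 2; 10 > 2  holds
7. zeta = alpha = 16, not all different  fails
8. gamma = 10, beta = 17; 10 ≤ 17  holds
9. eta^2 + alpha^2 = 13^2 + 16^2 = 169 + 256 = 425  holds
10. zeta + beta = 16 + 17 = 33; 33 > 30  holds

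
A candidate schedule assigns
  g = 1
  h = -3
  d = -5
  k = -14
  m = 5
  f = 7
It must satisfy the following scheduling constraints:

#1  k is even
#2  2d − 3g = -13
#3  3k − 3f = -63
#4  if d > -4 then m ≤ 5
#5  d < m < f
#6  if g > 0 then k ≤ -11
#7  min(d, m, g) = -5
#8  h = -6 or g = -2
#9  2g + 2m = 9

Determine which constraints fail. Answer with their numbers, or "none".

#1 k = -14 is even — holds.
#2 2d − 3g = 2(-5) − 3(1) = -13 — holds.
#3 3k − 3f = 3(-14) − 3(7) = -63 — holds.
#4 d = -5, not > -4; antecedent false, conditional vacuously true — holds.
#5 values -5 < 5 < 7 — holds.
#6 g = 1 > 0, so we need k ≤ -11; k = -14 ≤ -11 — holds.
#7 min(-5, 5, 1) = -5 — holds.
#8 h = -3 ≠ -6 and g = 1 ≠ -2; both disjuncts false — does not hold.
#9 2g + 2m = 2(1) + 2(5) = 12, not 9 — does not hold.

No — constraints 8, 9 are not satisfied.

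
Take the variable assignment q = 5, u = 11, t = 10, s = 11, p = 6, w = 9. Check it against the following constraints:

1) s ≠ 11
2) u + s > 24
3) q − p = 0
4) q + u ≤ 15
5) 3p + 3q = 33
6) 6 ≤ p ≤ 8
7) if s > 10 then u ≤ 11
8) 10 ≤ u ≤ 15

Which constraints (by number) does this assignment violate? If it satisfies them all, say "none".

1) s = 11, but 11 is required to differ  false
2) u + s = 11 + 11 = 22; 22 ≤ 24, bound 24 not met  false
3) q − p = 5 − 6 = -1, not 0  false
4) q + u = 5 + 11 = 16; 16 > 15, bound 15 not met  false
5) 3p + 3q = 3(6) + 3(5) = 33  true
6) p = 6 lies in [6, 8]  true
7) s = 11 > 10, so we need u ≤ 11; u = 11 ≤ 11  true
8) u = 11 lies in [10, 15]  true

Violated: 1, 2, 3, 4.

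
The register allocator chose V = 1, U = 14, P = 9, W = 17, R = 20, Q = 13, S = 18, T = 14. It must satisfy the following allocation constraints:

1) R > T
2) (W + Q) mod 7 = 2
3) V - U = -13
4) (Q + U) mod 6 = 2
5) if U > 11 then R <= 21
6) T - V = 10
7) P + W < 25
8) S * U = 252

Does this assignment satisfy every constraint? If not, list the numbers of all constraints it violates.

Constraints 4, 6, and 7 do not hold.

1) R = 20, T = 14; 20 > 14 — holds.
2) W + Q = 30; 30 mod 7 = 2 — holds.
3) V - U = 1 - 14 = -13 — holds.
4) Q + U = 27; 27 mod 6 = 3, not 2 — does not hold.
5) U = 14 > 11, so we need R ≤ 21; R = 20 ≤ 21 — holds.
6) T - V = 14 - 1 = 13, not 10 — does not hold.
7) P + W = 9 + 17 = 26; 26 ≥ 25, bound 25 not met — does not hold.
8) S * U = 18 * 14 = 252 — holds.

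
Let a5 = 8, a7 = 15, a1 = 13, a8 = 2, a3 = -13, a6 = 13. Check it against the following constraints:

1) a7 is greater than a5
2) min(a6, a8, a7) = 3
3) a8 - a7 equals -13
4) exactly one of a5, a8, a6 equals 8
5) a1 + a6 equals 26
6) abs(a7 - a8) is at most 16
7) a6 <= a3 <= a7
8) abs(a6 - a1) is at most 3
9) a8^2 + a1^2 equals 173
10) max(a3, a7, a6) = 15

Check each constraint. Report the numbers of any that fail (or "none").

1) a7 = 15, a5 = 8; 15 > 8  true
2) min(13, 2, 15) = 2, not 3  false
3) a8 - a7 = 2 - 15 = -13  true
4) a5=8, a8=2, a6=13; 1 of them equals 8  true
5) a1 + a6 = 13 + 13 = 26  true
6) abs(15 - 2) = 13; 13 ≤ 16  true
7) values 13, -13, 15; a6 = 13 is not <= a3 = -13  false
8) abs(13 - 13) = 0; 0 ≤ 3  true
9) a8^2 + a1^2 = 2^2 + 13^2 = 4 + 169 = 173  true
10) max(-13, 15, 13) = 15  true

Violated: 2 and 7.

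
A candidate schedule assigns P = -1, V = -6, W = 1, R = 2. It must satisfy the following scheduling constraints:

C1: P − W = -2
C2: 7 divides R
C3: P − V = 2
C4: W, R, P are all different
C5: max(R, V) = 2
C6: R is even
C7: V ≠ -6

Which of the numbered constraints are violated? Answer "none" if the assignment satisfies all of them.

Constraints 2, 3, and 7 do not hold.

C1: P − W = -1 − 1 = -2 — satisfied.
C2: 2 = 7×0 + 2, so 7 does not divide 2 — violated.
C3: P − V = -1 − (-6) = 5, not 2 — violated.
C4: values 1, 2, -1 are pairwise distinct — satisfied.
C5: max(2, -6) = 2 — satisfied.
C6: R = 2 is even — satisfied.
C7: V = -6, but -6 is required to differ — violated.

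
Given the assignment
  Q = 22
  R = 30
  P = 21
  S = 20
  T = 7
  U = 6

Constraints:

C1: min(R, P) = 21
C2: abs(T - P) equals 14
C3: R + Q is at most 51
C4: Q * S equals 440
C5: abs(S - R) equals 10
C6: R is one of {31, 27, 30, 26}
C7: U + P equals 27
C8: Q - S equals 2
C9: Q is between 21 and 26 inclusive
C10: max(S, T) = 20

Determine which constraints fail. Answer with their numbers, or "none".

No — constraint 3 is not satisfied.

C1: min(30, 21) = 21 — holds.
C2: abs(7 - 21) = 14 — holds.
C3: R + Q = 30 + 22 = 52; 52 > 51, bound 51 not met — does not hold.
C4: Q * S = 22 * 20 = 440 — holds.
C5: abs(20 - 30) = 10 — holds.
C6: R = 30 is in {31, 27, 30, 26} — holds.
C7: U + P = 6 + 21 = 27 — holds.
C8: Q - S = 22 - 20 = 2 — holds.
C9: Q = 22 lies in [21, 26] — holds.
C10: max(20, 7) = 20 — holds.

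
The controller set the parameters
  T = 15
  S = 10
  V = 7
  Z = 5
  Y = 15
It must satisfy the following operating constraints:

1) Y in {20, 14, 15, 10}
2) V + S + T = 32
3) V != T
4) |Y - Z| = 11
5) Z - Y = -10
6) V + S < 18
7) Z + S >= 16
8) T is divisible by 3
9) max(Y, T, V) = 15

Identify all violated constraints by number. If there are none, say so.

The assignment fails constraints 4 and 7.

1) Y = 15 is in {20, 14, 15, 10} — satisfied.
2) V + S + T = 7 + 10 + 15 = 32 — satisfied.
3) V = 7, T = 15; distinct — satisfied.
4) |15 - 5| = 10, not 11 — violated.
5) Z - Y = 5 - 15 = -10 — satisfied.
6) V + S = 7 + 10 = 17; 17 < 18 — satisfied.
7) Z + S = 5 + 10 = 15; 15 < 16, bound 16 not met — violated.
8) 15 / 3 = 5, so 3 divides 15 — satisfied.
9) max(15, 15, 7) = 15 — satisfied.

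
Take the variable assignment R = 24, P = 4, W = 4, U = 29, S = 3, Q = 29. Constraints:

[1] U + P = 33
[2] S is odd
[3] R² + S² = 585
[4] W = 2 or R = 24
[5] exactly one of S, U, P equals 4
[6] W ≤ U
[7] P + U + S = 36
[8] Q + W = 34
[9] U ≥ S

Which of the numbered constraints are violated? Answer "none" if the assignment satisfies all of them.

Violated: 8.

[1] U + P = 29 + 4 = 33 — satisfied.
[2] S = 3 is odd — satisfied.
[3] R² + S² = 24² + 3² = 576 + 9 = 585 — satisfied.
[4] W = 4 ≠ 2, but R = 24 = 24 (second disjunct) — satisfied.
[5] S=3, U=29, P=4; 1 of them equals 4 — satisfied.
[6] W = 4, U = 29; 4 ≤ 29 — satisfied.
[7] P + U + S = 4 + 29 + 3 = 36 — satisfied.
[8] Q + W = 29 + 4 = 33, not 34 — violated.
[9] U = 29, S = 3; 29 ≥ 3 — satisfied.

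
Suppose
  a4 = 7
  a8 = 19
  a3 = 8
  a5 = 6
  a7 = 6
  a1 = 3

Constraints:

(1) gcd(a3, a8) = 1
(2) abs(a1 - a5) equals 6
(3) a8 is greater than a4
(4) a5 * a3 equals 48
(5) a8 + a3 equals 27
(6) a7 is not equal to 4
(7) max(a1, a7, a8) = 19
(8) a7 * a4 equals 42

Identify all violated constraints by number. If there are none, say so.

Violated: 2.

(1) gcd(8, 19) = 1 — holds.
(2) abs(3 - 6) = 3, not 6 — does not hold.
(3) a8 = 19, a4 = 7; 19 > 7 — holds.
(4) a5 * a3 = 6 * 8 = 48 — holds.
(5) a8 + a3 = 19 + 8 = 27 — holds.
(6) a7 = 6, and 6 ≠ 4 — holds.
(7) max(3, 6, 19) = 19 — holds.
(8) a7 * a4 = 6 * 7 = 42 — holds.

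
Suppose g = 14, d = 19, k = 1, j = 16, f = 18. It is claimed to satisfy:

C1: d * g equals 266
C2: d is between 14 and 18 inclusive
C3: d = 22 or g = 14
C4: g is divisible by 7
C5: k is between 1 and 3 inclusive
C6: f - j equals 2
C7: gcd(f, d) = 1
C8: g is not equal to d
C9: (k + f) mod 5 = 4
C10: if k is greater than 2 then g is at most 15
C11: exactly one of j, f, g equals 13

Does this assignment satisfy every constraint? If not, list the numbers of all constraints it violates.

C1: d * g = 19 * 14 = 266 — satisfied.
C2: d = 19 is outside [14, 18] — violated.
C3: d = 19 ≠ 22, but g = 14 = 14 (second disjunct) — satisfied.
C4: 14 / 7 = 2, so 7 divides 14 — satisfied.
C5: k = 1 lies in [1, 3] — satisfied.
C6: f - j = 18 - 16 = 2 — satisfied.
C7: gcd(18, 19) = 1 — satisfied.
C8: g = 14, d = 19; distinct — satisfied.
C9: k + f = 19; 19 mod 5 = 4 — satisfied.
C10: k = 1, not > 2; antecedent false, conditional vacuously true — satisfied.
C11: j=16, f=18, g=14; 0 of them equal 13, not exactly one — violated.

Violated: 2 and 11.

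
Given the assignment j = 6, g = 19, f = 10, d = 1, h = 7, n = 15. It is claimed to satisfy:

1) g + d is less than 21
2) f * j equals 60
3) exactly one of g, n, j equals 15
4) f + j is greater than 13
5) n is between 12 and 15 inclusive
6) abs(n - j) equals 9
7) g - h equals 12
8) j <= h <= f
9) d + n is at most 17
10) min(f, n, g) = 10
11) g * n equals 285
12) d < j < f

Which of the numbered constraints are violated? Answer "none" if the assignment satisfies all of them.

No violations.

1) g + d = 19 + 1 = 20; 20 < 21 — OK.
2) f * j = 10 * 6 = 60 — OK.
3) g=19, n=15, j=6; 1 of them equals 15 — OK.
4) f + j = 10 + 6 = 16; 16 > 13 — OK.
5) n = 15 lies in [12, 15] — OK.
6) abs(15 - 6) = 9 — OK.
7) g - h = 19 - 7 = 12 — OK.
8) values 6 <= 7 <= 10 — OK.
9) d + n = 1 + 15 = 16; 16 ≤ 17 — OK.
10) min(10, 15, 19) = 10 — OK.
11) g * n = 19 * 15 = 285 — OK.
12) values 1 < 6 < 10 — OK.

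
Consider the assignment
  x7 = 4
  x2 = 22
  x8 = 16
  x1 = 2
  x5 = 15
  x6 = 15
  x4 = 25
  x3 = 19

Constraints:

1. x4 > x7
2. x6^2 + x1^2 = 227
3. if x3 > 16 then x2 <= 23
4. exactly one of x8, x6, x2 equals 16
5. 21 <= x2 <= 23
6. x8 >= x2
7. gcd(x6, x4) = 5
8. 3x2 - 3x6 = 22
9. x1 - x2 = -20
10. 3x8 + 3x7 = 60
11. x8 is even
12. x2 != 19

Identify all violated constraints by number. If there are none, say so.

Constraints 2, 6, 8 do not hold.

1. x4 = 25, x7 = 4; 25 > 4 — holds.
2. x6^2 + x1^2 = 15^2 + 2^2 = 225 + 4 = 229, not 227 — does not hold.
3. x3 = 19 > 16, so we need x2 ≤ 23; x2 = 22 ≤ 23 — holds.
4. x8=16, x6=15, x2=22; 1 of them equals 16 — holds.
5. x2 = 22 lies in [21, 23] — holds.
6. x8 = 16, x2 = 22; 16 < 22 (want ≥) — does not hold.
7. gcd(15, 25) = 5 — holds.
8. 3x2 - 3x6 = 3(22) - 3(15) = 21, not 22 — does not hold.
9. x1 - x2 = 2 - 22 = -20 — holds.
10. 3x8 + 3x7 = 3(16) + 3(4) = 60 — holds.
11. x8 = 16 is even — holds.
12. x2 = 22, and 22 ≠ 19 — holds.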